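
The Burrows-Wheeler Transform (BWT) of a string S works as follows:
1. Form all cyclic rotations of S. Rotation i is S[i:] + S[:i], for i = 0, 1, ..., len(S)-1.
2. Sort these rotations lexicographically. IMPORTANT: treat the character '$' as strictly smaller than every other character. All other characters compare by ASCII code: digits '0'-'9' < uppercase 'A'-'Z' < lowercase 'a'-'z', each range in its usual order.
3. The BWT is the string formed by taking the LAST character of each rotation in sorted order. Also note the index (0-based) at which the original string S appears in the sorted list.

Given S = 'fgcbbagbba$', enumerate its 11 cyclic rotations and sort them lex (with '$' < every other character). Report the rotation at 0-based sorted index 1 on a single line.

All 11 rotations (rotation i = S[i:]+S[:i]):
  rot[0] = fgcbbagbba$
  rot[1] = gcbbagbba$f
  rot[2] = cbbagbba$fg
  rot[3] = bbagbba$fgc
  rot[4] = bagbba$fgcb
  rot[5] = agbba$fgcbb
  rot[6] = gbba$fgcbba
  rot[7] = bba$fgcbbag
  rot[8] = ba$fgcbbagb
  rot[9] = a$fgcbbagbb
  rot[10] = $fgcbbagbba
Sorted (with $ < everything):
  sorted[0] = $fgcbbagbba
  sorted[1] = a$fgcbbagbb
  sorted[2] = agbba$fgcbb
  sorted[3] = ba$fgcbbagb
  sorted[4] = bagbba$fgcb
  sorted[5] = bba$fgcbbag
  sorted[6] = bbagbba$fgc
  sorted[7] = cbbagbba$fg
  sorted[8] = fgcbbagbba$
  sorted[9] = gbba$fgcbba
  sorted[10] = gcbbagbba$f
sorted[1] = a$fgcbbagbb

Answer: a$fgcbbagbb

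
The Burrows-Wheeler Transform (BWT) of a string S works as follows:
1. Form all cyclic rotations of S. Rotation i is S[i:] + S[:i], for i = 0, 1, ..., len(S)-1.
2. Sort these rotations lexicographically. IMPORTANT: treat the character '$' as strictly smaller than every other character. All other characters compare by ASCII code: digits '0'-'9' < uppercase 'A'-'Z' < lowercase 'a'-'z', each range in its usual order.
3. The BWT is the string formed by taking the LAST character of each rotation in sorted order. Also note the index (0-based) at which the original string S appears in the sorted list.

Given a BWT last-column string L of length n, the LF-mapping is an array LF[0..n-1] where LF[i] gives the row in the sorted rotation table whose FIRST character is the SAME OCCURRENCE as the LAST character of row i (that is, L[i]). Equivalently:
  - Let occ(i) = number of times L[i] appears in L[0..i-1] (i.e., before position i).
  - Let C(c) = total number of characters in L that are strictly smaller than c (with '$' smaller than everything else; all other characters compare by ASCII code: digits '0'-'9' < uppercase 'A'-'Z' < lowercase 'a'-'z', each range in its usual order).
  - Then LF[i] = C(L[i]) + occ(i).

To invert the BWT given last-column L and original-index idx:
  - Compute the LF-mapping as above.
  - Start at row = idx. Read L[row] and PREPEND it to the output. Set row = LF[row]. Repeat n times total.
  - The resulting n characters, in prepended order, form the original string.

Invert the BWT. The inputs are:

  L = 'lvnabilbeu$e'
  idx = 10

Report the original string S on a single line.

LF mapping: 7 11 9 1 2 6 8 3 4 10 0 5
Walk LF starting at row 10, prepending L[row]:
  step 1: row=10, L[10]='$', prepend. Next row=LF[10]=0
  step 2: row=0, L[0]='l', prepend. Next row=LF[0]=7
  step 3: row=7, L[7]='b', prepend. Next row=LF[7]=3
  step 4: row=3, L[3]='a', prepend. Next row=LF[3]=1
  step 5: row=1, L[1]='v', prepend. Next row=LF[1]=11
  step 6: row=11, L[11]='e', prepend. Next row=LF[11]=5
  step 7: row=5, L[5]='i', prepend. Next row=LF[5]=6
  step 8: row=6, L[6]='l', prepend. Next row=LF[6]=8
  step 9: row=8, L[8]='e', prepend. Next row=LF[8]=4
  step 10: row=4, L[4]='b', prepend. Next row=LF[4]=2
  step 11: row=2, L[2]='n', prepend. Next row=LF[2]=9
  step 12: row=9, L[9]='u', prepend. Next row=LF[9]=10
Reversed output: unbelievabl$

Answer: unbelievabl$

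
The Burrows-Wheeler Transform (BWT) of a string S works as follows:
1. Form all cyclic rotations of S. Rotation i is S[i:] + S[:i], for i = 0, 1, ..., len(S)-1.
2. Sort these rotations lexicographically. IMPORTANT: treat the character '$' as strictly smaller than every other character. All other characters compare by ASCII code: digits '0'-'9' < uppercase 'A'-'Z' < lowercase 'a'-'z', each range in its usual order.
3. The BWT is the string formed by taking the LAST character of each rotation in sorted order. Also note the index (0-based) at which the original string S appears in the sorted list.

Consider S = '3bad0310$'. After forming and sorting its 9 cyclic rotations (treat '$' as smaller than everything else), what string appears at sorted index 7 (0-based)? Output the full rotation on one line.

Answer: bad0310$3

Derivation:
All 9 rotations (rotation i = S[i:]+S[:i]):
  rot[0] = 3bad0310$
  rot[1] = bad0310$3
  rot[2] = ad0310$3b
  rot[3] = d0310$3ba
  rot[4] = 0310$3bad
  rot[5] = 310$3bad0
  rot[6] = 10$3bad03
  rot[7] = 0$3bad031
  rot[8] = $3bad0310
Sorted (with $ < everything):
  sorted[0] = $3bad0310
  sorted[1] = 0$3bad031
  sorted[2] = 0310$3bad
  sorted[3] = 10$3bad03
  sorted[4] = 310$3bad0
  sorted[5] = 3bad0310$
  sorted[6] = ad0310$3b
  sorted[7] = bad0310$3
  sorted[8] = d0310$3ba
sorted[7] = bad0310$3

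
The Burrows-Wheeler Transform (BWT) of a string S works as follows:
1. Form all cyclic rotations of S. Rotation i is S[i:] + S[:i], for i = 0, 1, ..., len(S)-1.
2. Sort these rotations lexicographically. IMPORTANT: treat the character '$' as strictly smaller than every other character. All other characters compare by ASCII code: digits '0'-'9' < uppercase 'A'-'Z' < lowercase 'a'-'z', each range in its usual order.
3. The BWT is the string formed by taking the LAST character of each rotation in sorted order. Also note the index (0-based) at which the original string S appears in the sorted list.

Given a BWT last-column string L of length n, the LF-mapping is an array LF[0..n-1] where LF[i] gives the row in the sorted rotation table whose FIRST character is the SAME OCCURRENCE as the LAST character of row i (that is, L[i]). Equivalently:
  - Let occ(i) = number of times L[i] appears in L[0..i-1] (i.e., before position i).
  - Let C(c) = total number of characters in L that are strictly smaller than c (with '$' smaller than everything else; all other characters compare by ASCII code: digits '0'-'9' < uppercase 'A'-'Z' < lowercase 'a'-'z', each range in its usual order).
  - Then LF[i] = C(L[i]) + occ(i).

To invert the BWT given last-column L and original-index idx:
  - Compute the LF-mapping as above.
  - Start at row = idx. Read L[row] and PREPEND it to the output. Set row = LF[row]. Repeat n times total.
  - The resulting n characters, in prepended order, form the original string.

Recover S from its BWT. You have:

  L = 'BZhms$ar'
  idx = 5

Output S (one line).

Answer: marshZB$

Derivation:
LF mapping: 1 2 4 5 7 0 3 6
Walk LF starting at row 5, prepending L[row]:
  step 1: row=5, L[5]='$', prepend. Next row=LF[5]=0
  step 2: row=0, L[0]='B', prepend. Next row=LF[0]=1
  step 3: row=1, L[1]='Z', prepend. Next row=LF[1]=2
  step 4: row=2, L[2]='h', prepend. Next row=LF[2]=4
  step 5: row=4, L[4]='s', prepend. Next row=LF[4]=7
  step 6: row=7, L[7]='r', prepend. Next row=LF[7]=6
  step 7: row=6, L[6]='a', prepend. Next row=LF[6]=3
  step 8: row=3, L[3]='m', prepend. Next row=LF[3]=5
Reversed output: marshZB$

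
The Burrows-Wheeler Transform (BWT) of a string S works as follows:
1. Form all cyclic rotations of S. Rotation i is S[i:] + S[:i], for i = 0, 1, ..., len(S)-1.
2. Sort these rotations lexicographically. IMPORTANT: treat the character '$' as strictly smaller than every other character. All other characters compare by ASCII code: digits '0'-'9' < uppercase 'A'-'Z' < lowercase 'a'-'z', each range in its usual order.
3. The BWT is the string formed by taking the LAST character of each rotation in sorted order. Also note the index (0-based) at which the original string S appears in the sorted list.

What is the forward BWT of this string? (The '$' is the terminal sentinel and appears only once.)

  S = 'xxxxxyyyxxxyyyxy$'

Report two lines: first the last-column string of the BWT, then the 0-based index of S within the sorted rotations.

Answer: y$xxyxxyxxxyyyyxx
1

Derivation:
All 17 rotations (rotation i = S[i:]+S[:i]):
  rot[0] = xxxxxyyyxxxyyyxy$
  rot[1] = xxxxyyyxxxyyyxy$x
  rot[2] = xxxyyyxxxyyyxy$xx
  rot[3] = xxyyyxxxyyyxy$xxx
  rot[4] = xyyyxxxyyyxy$xxxx
  rot[5] = yyyxxxyyyxy$xxxxx
  rot[6] = yyxxxyyyxy$xxxxxy
  rot[7] = yxxxyyyxy$xxxxxyy
  rot[8] = xxxyyyxy$xxxxxyyy
  rot[9] = xxyyyxy$xxxxxyyyx
  rot[10] = xyyyxy$xxxxxyyyxx
  rot[11] = yyyxy$xxxxxyyyxxx
  rot[12] = yyxy$xxxxxyyyxxxy
  rot[13] = yxy$xxxxxyyyxxxyy
  rot[14] = xy$xxxxxyyyxxxyyy
  rot[15] = y$xxxxxyyyxxxyyyx
  rot[16] = $xxxxxyyyxxxyyyxy
Sorted (with $ < everything):
  sorted[0] = $xxxxxyyyxxxyyyxy  (last char: 'y')
  sorted[1] = xxxxxyyyxxxyyyxy$  (last char: '$')
  sorted[2] = xxxxyyyxxxyyyxy$x  (last char: 'x')
  sorted[3] = xxxyyyxxxyyyxy$xx  (last char: 'x')
  sorted[4] = xxxyyyxy$xxxxxyyy  (last char: 'y')
  sorted[5] = xxyyyxxxyyyxy$xxx  (last char: 'x')
  sorted[6] = xxyyyxy$xxxxxyyyx  (last char: 'x')
  sorted[7] = xy$xxxxxyyyxxxyyy  (last char: 'y')
  sorted[8] = xyyyxxxyyyxy$xxxx  (last char: 'x')
  sorted[9] = xyyyxy$xxxxxyyyxx  (last char: 'x')
  sorted[10] = y$xxxxxyyyxxxyyyx  (last char: 'x')
  sorted[11] = yxxxyyyxy$xxxxxyy  (last char: 'y')
  sorted[12] = yxy$xxxxxyyyxxxyy  (last char: 'y')
  sorted[13] = yyxxxyyyxy$xxxxxy  (last char: 'y')
  sorted[14] = yyxy$xxxxxyyyxxxy  (last char: 'y')
  sorted[15] = yyyxxxyyyxy$xxxxx  (last char: 'x')
  sorted[16] = yyyxy$xxxxxyyyxxx  (last char: 'x')
Last column: y$xxyxxyxxxyyyyxx
Original string S is at sorted index 1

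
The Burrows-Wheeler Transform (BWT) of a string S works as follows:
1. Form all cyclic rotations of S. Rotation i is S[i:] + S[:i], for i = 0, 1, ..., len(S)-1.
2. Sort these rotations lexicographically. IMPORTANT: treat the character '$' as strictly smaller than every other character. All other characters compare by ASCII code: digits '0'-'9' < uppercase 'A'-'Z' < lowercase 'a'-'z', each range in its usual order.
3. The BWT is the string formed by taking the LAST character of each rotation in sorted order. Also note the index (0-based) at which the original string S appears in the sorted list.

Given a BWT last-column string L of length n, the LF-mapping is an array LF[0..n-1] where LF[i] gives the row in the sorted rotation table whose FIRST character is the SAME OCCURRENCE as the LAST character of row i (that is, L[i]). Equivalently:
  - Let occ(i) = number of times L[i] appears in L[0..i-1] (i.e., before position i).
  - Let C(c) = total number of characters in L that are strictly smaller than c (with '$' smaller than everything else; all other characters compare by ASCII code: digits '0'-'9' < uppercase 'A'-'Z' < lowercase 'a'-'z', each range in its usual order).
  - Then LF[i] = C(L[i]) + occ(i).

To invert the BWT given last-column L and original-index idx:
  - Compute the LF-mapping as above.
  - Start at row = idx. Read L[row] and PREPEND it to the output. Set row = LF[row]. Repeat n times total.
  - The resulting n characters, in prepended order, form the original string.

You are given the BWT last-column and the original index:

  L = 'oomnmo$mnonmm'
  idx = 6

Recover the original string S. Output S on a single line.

LF mapping: 9 10 1 6 2 11 0 3 7 12 8 4 5
Walk LF starting at row 6, prepending L[row]:
  step 1: row=6, L[6]='$', prepend. Next row=LF[6]=0
  step 2: row=0, L[0]='o', prepend. Next row=LF[0]=9
  step 3: row=9, L[9]='o', prepend. Next row=LF[9]=12
  step 4: row=12, L[12]='m', prepend. Next row=LF[12]=5
  step 5: row=5, L[5]='o', prepend. Next row=LF[5]=11
  step 6: row=11, L[11]='m', prepend. Next row=LF[11]=4
  step 7: row=4, L[4]='m', prepend. Next row=LF[4]=2
  step 8: row=2, L[2]='m', prepend. Next row=LF[2]=1
  step 9: row=1, L[1]='o', prepend. Next row=LF[1]=10
  step 10: row=10, L[10]='n', prepend. Next row=LF[10]=8
  step 11: row=8, L[8]='n', prepend. Next row=LF[8]=7
  step 12: row=7, L[7]='m', prepend. Next row=LF[7]=3
  step 13: row=3, L[3]='n', prepend. Next row=LF[3]=6
Reversed output: nmnnommmomoo$

Answer: nmnnommmomoo$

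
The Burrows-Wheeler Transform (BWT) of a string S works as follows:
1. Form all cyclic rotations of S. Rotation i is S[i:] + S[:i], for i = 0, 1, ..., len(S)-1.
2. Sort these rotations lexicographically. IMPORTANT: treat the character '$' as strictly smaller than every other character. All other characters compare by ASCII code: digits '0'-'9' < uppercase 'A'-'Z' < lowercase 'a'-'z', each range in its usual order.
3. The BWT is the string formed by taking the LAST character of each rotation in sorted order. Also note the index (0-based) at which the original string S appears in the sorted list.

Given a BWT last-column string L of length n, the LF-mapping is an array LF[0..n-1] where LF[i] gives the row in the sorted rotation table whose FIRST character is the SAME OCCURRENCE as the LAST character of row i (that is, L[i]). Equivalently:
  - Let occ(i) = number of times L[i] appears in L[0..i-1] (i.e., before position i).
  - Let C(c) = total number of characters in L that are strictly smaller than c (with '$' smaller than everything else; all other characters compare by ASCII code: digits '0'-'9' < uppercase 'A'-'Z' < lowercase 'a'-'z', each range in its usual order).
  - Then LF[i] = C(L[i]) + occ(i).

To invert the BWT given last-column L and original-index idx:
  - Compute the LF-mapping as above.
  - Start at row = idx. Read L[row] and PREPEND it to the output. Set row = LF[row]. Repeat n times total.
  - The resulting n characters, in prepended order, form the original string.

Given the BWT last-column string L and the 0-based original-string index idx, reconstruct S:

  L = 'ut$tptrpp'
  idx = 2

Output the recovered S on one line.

Answer: pttprtpu$

Derivation:
LF mapping: 8 5 0 6 1 7 4 2 3
Walk LF starting at row 2, prepending L[row]:
  step 1: row=2, L[2]='$', prepend. Next row=LF[2]=0
  step 2: row=0, L[0]='u', prepend. Next row=LF[0]=8
  step 3: row=8, L[8]='p', prepend. Next row=LF[8]=3
  step 4: row=3, L[3]='t', prepend. Next row=LF[3]=6
  step 5: row=6, L[6]='r', prepend. Next row=LF[6]=4
  step 6: row=4, L[4]='p', prepend. Next row=LF[4]=1
  step 7: row=1, L[1]='t', prepend. Next row=LF[1]=5
  step 8: row=5, L[5]='t', prepend. Next row=LF[5]=7
  step 9: row=7, L[7]='p', prepend. Next row=LF[7]=2
Reversed output: pttprtpu$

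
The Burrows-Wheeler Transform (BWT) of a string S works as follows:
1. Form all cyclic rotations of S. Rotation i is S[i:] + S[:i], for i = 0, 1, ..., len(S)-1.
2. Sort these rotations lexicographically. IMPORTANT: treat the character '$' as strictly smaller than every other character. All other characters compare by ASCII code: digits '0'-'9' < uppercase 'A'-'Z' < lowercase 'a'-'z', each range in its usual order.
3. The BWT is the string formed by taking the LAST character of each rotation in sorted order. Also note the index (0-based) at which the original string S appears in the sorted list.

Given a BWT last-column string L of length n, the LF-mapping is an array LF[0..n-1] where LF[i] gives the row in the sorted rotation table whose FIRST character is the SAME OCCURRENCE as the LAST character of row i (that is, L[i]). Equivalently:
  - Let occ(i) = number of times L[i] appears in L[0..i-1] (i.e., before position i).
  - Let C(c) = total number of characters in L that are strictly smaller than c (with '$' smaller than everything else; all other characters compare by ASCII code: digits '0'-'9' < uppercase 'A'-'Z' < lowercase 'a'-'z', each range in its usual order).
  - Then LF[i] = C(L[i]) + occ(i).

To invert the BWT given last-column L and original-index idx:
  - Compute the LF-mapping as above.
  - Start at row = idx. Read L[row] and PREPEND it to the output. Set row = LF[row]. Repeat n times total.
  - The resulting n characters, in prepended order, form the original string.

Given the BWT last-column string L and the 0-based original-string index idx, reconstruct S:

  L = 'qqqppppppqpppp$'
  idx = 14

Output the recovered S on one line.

LF mapping: 11 12 13 1 2 3 4 5 6 14 7 8 9 10 0
Walk LF starting at row 14, prepending L[row]:
  step 1: row=14, L[14]='$', prepend. Next row=LF[14]=0
  step 2: row=0, L[0]='q', prepend. Next row=LF[0]=11
  step 3: row=11, L[11]='p', prepend. Next row=LF[11]=8
  step 4: row=8, L[8]='p', prepend. Next row=LF[8]=6
  step 5: row=6, L[6]='p', prepend. Next row=LF[6]=4
  step 6: row=4, L[4]='p', prepend. Next row=LF[4]=2
  step 7: row=2, L[2]='q', prepend. Next row=LF[2]=13
  step 8: row=13, L[13]='p', prepend. Next row=LF[13]=10
  step 9: row=10, L[10]='p', prepend. Next row=LF[10]=7
  step 10: row=7, L[7]='p', prepend. Next row=LF[7]=5
  step 11: row=5, L[5]='p', prepend. Next row=LF[5]=3
  step 12: row=3, L[3]='p', prepend. Next row=LF[3]=1
  step 13: row=1, L[1]='q', prepend. Next row=LF[1]=12
  step 14: row=12, L[12]='p', prepend. Next row=LF[12]=9
  step 15: row=9, L[9]='q', prepend. Next row=LF[9]=14
Reversed output: qpqpppppqppppq$

Answer: qpqpppppqppppq$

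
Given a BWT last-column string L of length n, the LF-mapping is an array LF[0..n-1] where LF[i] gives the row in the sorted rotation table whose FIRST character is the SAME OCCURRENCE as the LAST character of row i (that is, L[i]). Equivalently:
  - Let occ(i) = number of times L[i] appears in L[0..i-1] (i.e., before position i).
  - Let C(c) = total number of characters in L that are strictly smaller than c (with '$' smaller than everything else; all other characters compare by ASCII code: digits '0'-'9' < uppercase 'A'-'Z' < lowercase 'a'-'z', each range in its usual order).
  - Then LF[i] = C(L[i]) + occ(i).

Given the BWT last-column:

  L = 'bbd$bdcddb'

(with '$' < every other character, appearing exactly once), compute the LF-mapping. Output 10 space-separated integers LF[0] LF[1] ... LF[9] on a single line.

Answer: 1 2 6 0 3 7 5 8 9 4

Derivation:
Char counts: '$':1, 'b':4, 'c':1, 'd':4
C (first-col start): C('$')=0, C('b')=1, C('c')=5, C('d')=6
L[0]='b': occ=0, LF[0]=C('b')+0=1+0=1
L[1]='b': occ=1, LF[1]=C('b')+1=1+1=2
L[2]='d': occ=0, LF[2]=C('d')+0=6+0=6
L[3]='$': occ=0, LF[3]=C('$')+0=0+0=0
L[4]='b': occ=2, LF[4]=C('b')+2=1+2=3
L[5]='d': occ=1, LF[5]=C('d')+1=6+1=7
L[6]='c': occ=0, LF[6]=C('c')+0=5+0=5
L[7]='d': occ=2, LF[7]=C('d')+2=6+2=8
L[8]='d': occ=3, LF[8]=C('d')+3=6+3=9
L[9]='b': occ=3, LF[9]=C('b')+3=1+3=4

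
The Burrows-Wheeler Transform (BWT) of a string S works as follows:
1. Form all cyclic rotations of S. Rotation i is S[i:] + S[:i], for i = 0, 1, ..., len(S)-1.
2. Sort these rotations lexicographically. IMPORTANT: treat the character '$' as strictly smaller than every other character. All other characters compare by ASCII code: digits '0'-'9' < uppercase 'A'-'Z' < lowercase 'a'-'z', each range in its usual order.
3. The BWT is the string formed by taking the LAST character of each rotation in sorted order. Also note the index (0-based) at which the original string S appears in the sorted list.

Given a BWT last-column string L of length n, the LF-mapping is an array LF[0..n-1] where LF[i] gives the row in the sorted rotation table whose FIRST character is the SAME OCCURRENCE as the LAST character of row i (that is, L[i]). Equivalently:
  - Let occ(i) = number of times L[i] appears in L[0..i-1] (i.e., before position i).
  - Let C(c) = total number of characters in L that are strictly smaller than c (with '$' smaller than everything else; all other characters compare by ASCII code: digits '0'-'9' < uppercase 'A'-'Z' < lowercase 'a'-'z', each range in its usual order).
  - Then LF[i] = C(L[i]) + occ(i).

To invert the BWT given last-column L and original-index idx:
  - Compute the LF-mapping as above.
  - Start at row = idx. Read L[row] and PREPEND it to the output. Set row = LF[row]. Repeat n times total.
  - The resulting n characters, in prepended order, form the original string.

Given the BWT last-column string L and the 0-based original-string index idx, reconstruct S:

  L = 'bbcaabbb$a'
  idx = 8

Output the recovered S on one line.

LF mapping: 4 5 9 1 2 6 7 8 0 3
Walk LF starting at row 8, prepending L[row]:
  step 1: row=8, L[8]='$', prepend. Next row=LF[8]=0
  step 2: row=0, L[0]='b', prepend. Next row=LF[0]=4
  step 3: row=4, L[4]='a', prepend. Next row=LF[4]=2
  step 4: row=2, L[2]='c', prepend. Next row=LF[2]=9
  step 5: row=9, L[9]='a', prepend. Next row=LF[9]=3
  step 6: row=3, L[3]='a', prepend. Next row=LF[3]=1
  step 7: row=1, L[1]='b', prepend. Next row=LF[1]=5
  step 8: row=5, L[5]='b', prepend. Next row=LF[5]=6
  step 9: row=6, L[6]='b', prepend. Next row=LF[6]=7
  step 10: row=7, L[7]='b', prepend. Next row=LF[7]=8
Reversed output: bbbbaacab$

Answer: bbbbaacab$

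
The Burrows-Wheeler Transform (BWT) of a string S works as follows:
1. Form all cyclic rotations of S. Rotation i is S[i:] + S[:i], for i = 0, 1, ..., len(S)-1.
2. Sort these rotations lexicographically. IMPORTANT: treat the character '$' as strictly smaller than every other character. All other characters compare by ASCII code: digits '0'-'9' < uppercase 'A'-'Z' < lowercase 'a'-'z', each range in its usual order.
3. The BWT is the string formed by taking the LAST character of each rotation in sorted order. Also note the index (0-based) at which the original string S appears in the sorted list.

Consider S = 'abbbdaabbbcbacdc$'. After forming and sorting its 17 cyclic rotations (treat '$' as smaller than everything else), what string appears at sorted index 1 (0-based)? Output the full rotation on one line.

Answer: aabbbcbacdc$abbbd

Derivation:
All 17 rotations (rotation i = S[i:]+S[:i]):
  rot[0] = abbbdaabbbcbacdc$
  rot[1] = bbbdaabbbcbacdc$a
  rot[2] = bbdaabbbcbacdc$ab
  rot[3] = bdaabbbcbacdc$abb
  rot[4] = daabbbcbacdc$abbb
  rot[5] = aabbbcbacdc$abbbd
  rot[6] = abbbcbacdc$abbbda
  rot[7] = bbbcbacdc$abbbdaa
  rot[8] = bbcbacdc$abbbdaab
  rot[9] = bcbacdc$abbbdaabb
  rot[10] = cbacdc$abbbdaabbb
  rot[11] = bacdc$abbbdaabbbc
  rot[12] = acdc$abbbdaabbbcb
  rot[13] = cdc$abbbdaabbbcba
  rot[14] = dc$abbbdaabbbcbac
  rot[15] = c$abbbdaabbbcbacd
  rot[16] = $abbbdaabbbcbacdc
Sorted (with $ < everything):
  sorted[0] = $abbbdaabbbcbacdc
  sorted[1] = aabbbcbacdc$abbbd
  sorted[2] = abbbcbacdc$abbbda
  sorted[3] = abbbdaabbbcbacdc$
  sorted[4] = acdc$abbbdaabbbcb
  sorted[5] = bacdc$abbbdaabbbc
  sorted[6] = bbbcbacdc$abbbdaa
  sorted[7] = bbbdaabbbcbacdc$a
  sorted[8] = bbcbacdc$abbbdaab
  sorted[9] = bbdaabbbcbacdc$ab
  sorted[10] = bcbacdc$abbbdaabb
  sorted[11] = bdaabbbcbacdc$abb
  sorted[12] = c$abbbdaabbbcbacd
  sorted[13] = cbacdc$abbbdaabbb
  sorted[14] = cdc$abbbdaabbbcba
  sorted[15] = daabbbcbacdc$abbb
  sorted[16] = dc$abbbdaabbbcbac
sorted[1] = aabbbcbacdc$abbbd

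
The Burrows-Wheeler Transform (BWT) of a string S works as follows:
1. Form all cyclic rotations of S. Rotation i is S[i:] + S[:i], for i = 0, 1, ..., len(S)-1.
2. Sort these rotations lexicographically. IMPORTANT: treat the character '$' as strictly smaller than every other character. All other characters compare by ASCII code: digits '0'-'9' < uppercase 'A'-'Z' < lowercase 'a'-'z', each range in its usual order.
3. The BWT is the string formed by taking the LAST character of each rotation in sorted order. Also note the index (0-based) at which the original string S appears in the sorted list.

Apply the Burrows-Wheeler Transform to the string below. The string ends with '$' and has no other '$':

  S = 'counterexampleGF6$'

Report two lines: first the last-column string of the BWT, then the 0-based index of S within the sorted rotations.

Answer: 6FGex$ltrpaucmenoe
5

Derivation:
All 18 rotations (rotation i = S[i:]+S[:i]):
  rot[0] = counterexampleGF6$
  rot[1] = ounterexampleGF6$c
  rot[2] = unterexampleGF6$co
  rot[3] = nterexampleGF6$cou
  rot[4] = terexampleGF6$coun
  rot[5] = erexampleGF6$count
  rot[6] = rexampleGF6$counte
  rot[7] = exampleGF6$counter
  rot[8] = xampleGF6$countere
  rot[9] = ampleGF6$counterex
  rot[10] = mpleGF6$counterexa
  rot[11] = pleGF6$counterexam
  rot[12] = leGF6$counterexamp
  rot[13] = eGF6$counterexampl
  rot[14] = GF6$counterexample
  rot[15] = F6$counterexampleG
  rot[16] = 6$counterexampleGF
  rot[17] = $counterexampleGF6
Sorted (with $ < everything):
  sorted[0] = $counterexampleGF6  (last char: '6')
  sorted[1] = 6$counterexampleGF  (last char: 'F')
  sorted[2] = F6$counterexampleG  (last char: 'G')
  sorted[3] = GF6$counterexample  (last char: 'e')
  sorted[4] = ampleGF6$counterex  (last char: 'x')
  sorted[5] = counterexampleGF6$  (last char: '$')
  sorted[6] = eGF6$counterexampl  (last char: 'l')
  sorted[7] = erexampleGF6$count  (last char: 't')
  sorted[8] = exampleGF6$counter  (last char: 'r')
  sorted[9] = leGF6$counterexamp  (last char: 'p')
  sorted[10] = mpleGF6$counterexa  (last char: 'a')
  sorted[11] = nterexampleGF6$cou  (last char: 'u')
  sorted[12] = ounterexampleGF6$c  (last char: 'c')
  sorted[13] = pleGF6$counterexam  (last char: 'm')
  sorted[14] = rexampleGF6$counte  (last char: 'e')
  sorted[15] = terexampleGF6$coun  (last char: 'n')
  sorted[16] = unterexampleGF6$co  (last char: 'o')
  sorted[17] = xampleGF6$countere  (last char: 'e')
Last column: 6FGex$ltrpaucmenoe
Original string S is at sorted index 5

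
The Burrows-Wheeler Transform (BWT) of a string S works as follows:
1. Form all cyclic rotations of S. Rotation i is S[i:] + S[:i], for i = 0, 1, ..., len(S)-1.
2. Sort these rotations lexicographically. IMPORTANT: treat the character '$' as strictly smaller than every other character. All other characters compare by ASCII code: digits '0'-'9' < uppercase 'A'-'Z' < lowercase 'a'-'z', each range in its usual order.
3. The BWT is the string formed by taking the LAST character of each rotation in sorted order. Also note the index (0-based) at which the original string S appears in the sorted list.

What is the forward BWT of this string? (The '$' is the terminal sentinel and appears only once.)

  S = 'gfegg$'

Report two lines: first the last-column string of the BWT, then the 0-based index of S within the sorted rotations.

Answer: gfgg$e
4

Derivation:
All 6 rotations (rotation i = S[i:]+S[:i]):
  rot[0] = gfegg$
  rot[1] = fegg$g
  rot[2] = egg$gf
  rot[3] = gg$gfe
  rot[4] = g$gfeg
  rot[5] = $gfegg
Sorted (with $ < everything):
  sorted[0] = $gfegg  (last char: 'g')
  sorted[1] = egg$gf  (last char: 'f')
  sorted[2] = fegg$g  (last char: 'g')
  sorted[3] = g$gfeg  (last char: 'g')
  sorted[4] = gfegg$  (last char: '$')
  sorted[5] = gg$gfe  (last char: 'e')
Last column: gfgg$e
Original string S is at sorted index 4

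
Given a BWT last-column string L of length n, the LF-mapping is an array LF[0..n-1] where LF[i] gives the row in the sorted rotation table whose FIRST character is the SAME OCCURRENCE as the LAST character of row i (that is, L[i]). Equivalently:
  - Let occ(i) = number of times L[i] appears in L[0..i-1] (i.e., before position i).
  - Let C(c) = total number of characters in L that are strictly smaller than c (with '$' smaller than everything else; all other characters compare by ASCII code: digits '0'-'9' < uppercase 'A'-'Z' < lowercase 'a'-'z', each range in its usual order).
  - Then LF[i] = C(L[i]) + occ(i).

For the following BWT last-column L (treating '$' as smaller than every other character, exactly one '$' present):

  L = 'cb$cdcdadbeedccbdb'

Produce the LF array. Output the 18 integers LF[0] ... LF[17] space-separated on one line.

Answer: 6 2 0 7 11 8 12 1 13 3 16 17 14 9 10 4 15 5

Derivation:
Char counts: '$':1, 'a':1, 'b':4, 'c':5, 'd':5, 'e':2
C (first-col start): C('$')=0, C('a')=1, C('b')=2, C('c')=6, C('d')=11, C('e')=16
L[0]='c': occ=0, LF[0]=C('c')+0=6+0=6
L[1]='b': occ=0, LF[1]=C('b')+0=2+0=2
L[2]='$': occ=0, LF[2]=C('$')+0=0+0=0
L[3]='c': occ=1, LF[3]=C('c')+1=6+1=7
L[4]='d': occ=0, LF[4]=C('d')+0=11+0=11
L[5]='c': occ=2, LF[5]=C('c')+2=6+2=8
L[6]='d': occ=1, LF[6]=C('d')+1=11+1=12
L[7]='a': occ=0, LF[7]=C('a')+0=1+0=1
L[8]='d': occ=2, LF[8]=C('d')+2=11+2=13
L[9]='b': occ=1, LF[9]=C('b')+1=2+1=3
L[10]='e': occ=0, LF[10]=C('e')+0=16+0=16
L[11]='e': occ=1, LF[11]=C('e')+1=16+1=17
L[12]='d': occ=3, LF[12]=C('d')+3=11+3=14
L[13]='c': occ=3, LF[13]=C('c')+3=6+3=9
L[14]='c': occ=4, LF[14]=C('c')+4=6+4=10
L[15]='b': occ=2, LF[15]=C('b')+2=2+2=4
L[16]='d': occ=4, LF[16]=C('d')+4=11+4=15
L[17]='b': occ=3, LF[17]=C('b')+3=2+3=5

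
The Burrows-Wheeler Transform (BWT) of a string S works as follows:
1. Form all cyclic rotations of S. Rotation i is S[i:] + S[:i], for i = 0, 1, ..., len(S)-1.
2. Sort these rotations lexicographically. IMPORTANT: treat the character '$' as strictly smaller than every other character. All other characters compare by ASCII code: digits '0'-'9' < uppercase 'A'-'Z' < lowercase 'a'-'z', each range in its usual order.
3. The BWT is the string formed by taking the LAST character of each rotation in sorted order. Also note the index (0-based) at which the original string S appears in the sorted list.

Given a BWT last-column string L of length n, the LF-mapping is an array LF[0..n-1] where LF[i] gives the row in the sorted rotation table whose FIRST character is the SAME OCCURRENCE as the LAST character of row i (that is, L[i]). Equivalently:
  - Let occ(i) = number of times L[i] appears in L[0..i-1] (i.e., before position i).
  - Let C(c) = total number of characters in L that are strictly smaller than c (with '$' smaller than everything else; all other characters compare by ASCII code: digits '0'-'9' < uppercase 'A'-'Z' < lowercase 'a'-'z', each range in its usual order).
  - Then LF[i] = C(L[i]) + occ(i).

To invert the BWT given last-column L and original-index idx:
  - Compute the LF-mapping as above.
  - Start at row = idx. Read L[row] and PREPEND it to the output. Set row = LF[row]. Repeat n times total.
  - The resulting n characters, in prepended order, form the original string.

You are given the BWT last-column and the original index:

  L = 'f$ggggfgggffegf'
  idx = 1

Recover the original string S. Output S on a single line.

Answer: eggffgggfgfggf$

Derivation:
LF mapping: 2 0 7 8 9 10 3 11 12 13 4 5 1 14 6
Walk LF starting at row 1, prepending L[row]:
  step 1: row=1, L[1]='$', prepend. Next row=LF[1]=0
  step 2: row=0, L[0]='f', prepend. Next row=LF[0]=2
  step 3: row=2, L[2]='g', prepend. Next row=LF[2]=7
  step 4: row=7, L[7]='g', prepend. Next row=LF[7]=11
  step 5: row=11, L[11]='f', prepend. Next row=LF[11]=5
  step 6: row=5, L[5]='g', prepend. Next row=LF[5]=10
  step 7: row=10, L[10]='f', prepend. Next row=LF[10]=4
  step 8: row=4, L[4]='g', prepend. Next row=LF[4]=9
  step 9: row=9, L[9]='g', prepend. Next row=LF[9]=13
  step 10: row=13, L[13]='g', prepend. Next row=LF[13]=14
  step 11: row=14, L[14]='f', prepend. Next row=LF[14]=6
  step 12: row=6, L[6]='f', prepend. Next row=LF[6]=3
  step 13: row=3, L[3]='g', prepend. Next row=LF[3]=8
  step 14: row=8, L[8]='g', prepend. Next row=LF[8]=12
  step 15: row=12, L[12]='e', prepend. Next row=LF[12]=1
Reversed output: eggffgggfgfggf$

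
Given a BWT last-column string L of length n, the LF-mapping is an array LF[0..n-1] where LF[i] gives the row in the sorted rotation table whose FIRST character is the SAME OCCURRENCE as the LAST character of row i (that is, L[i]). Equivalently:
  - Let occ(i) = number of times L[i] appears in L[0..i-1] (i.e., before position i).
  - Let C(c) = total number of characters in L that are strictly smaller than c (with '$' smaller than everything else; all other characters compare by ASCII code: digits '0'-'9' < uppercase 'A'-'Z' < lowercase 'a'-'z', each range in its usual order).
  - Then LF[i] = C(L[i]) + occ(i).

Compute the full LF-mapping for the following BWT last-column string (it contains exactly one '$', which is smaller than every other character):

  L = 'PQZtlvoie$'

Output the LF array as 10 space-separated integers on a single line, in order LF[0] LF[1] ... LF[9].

Answer: 1 2 3 8 6 9 7 5 4 0

Derivation:
Char counts: '$':1, 'P':1, 'Q':1, 'Z':1, 'e':1, 'i':1, 'l':1, 'o':1, 't':1, 'v':1
C (first-col start): C('$')=0, C('P')=1, C('Q')=2, C('Z')=3, C('e')=4, C('i')=5, C('l')=6, C('o')=7, C('t')=8, C('v')=9
L[0]='P': occ=0, LF[0]=C('P')+0=1+0=1
L[1]='Q': occ=0, LF[1]=C('Q')+0=2+0=2
L[2]='Z': occ=0, LF[2]=C('Z')+0=3+0=3
L[3]='t': occ=0, LF[3]=C('t')+0=8+0=8
L[4]='l': occ=0, LF[4]=C('l')+0=6+0=6
L[5]='v': occ=0, LF[5]=C('v')+0=9+0=9
L[6]='o': occ=0, LF[6]=C('o')+0=7+0=7
L[7]='i': occ=0, LF[7]=C('i')+0=5+0=5
L[8]='e': occ=0, LF[8]=C('e')+0=4+0=4
L[9]='$': occ=0, LF[9]=C('$')+0=0+0=0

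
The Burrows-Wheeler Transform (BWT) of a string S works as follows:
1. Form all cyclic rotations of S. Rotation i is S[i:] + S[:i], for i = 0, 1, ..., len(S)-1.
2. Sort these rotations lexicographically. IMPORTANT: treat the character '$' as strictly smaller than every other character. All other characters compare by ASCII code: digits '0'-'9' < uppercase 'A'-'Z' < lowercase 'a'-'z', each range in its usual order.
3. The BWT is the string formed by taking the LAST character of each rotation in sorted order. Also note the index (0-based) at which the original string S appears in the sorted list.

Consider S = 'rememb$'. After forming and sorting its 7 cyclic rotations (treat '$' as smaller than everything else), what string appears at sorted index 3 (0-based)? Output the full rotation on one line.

Answer: ememb$r

Derivation:
All 7 rotations (rotation i = S[i:]+S[:i]):
  rot[0] = rememb$
  rot[1] = ememb$r
  rot[2] = memb$re
  rot[3] = emb$rem
  rot[4] = mb$reme
  rot[5] = b$remem
  rot[6] = $rememb
Sorted (with $ < everything):
  sorted[0] = $rememb
  sorted[1] = b$remem
  sorted[2] = emb$rem
  sorted[3] = ememb$r
  sorted[4] = mb$reme
  sorted[5] = memb$re
  sorted[6] = rememb$
sorted[3] = ememb$r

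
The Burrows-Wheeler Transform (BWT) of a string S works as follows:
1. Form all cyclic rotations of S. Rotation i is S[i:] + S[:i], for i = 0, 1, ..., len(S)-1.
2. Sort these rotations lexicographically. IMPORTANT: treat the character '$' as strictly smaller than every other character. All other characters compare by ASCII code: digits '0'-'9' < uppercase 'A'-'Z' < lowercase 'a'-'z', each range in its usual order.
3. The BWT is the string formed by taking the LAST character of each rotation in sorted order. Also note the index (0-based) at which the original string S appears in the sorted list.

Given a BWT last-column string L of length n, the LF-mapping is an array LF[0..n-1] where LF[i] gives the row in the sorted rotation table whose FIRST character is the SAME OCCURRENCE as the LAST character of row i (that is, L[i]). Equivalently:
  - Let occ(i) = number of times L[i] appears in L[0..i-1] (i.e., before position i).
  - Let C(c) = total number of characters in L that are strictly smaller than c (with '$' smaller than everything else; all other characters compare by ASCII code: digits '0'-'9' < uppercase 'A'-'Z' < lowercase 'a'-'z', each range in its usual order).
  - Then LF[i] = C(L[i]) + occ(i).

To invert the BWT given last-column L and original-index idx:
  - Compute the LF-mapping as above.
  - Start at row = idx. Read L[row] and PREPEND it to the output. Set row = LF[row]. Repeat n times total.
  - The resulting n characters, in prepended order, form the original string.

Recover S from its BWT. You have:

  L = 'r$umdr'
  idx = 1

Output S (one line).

LF mapping: 3 0 5 2 1 4
Walk LF starting at row 1, prepending L[row]:
  step 1: row=1, L[1]='$', prepend. Next row=LF[1]=0
  step 2: row=0, L[0]='r', prepend. Next row=LF[0]=3
  step 3: row=3, L[3]='m', prepend. Next row=LF[3]=2
  step 4: row=2, L[2]='u', prepend. Next row=LF[2]=5
  step 5: row=5, L[5]='r', prepend. Next row=LF[5]=4
  step 6: row=4, L[4]='d', prepend. Next row=LF[4]=1
Reversed output: drumr$

Answer: drumr$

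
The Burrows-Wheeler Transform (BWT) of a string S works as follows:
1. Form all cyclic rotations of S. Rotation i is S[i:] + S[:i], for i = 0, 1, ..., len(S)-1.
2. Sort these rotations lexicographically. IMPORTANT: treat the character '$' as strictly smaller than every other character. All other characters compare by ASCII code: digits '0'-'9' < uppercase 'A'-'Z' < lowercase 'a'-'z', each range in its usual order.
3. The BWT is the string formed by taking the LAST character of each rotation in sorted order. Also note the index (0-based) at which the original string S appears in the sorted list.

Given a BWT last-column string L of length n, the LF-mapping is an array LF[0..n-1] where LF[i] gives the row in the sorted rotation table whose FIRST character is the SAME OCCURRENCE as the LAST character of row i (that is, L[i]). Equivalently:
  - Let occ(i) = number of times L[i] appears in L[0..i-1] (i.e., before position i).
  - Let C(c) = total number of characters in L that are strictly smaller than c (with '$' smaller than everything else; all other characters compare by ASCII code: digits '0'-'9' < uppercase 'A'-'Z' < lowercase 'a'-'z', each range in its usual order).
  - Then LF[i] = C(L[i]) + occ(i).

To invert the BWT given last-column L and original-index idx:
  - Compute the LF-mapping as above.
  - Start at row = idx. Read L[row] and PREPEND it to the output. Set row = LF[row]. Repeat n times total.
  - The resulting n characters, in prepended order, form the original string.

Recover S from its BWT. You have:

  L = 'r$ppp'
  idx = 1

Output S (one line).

LF mapping: 4 0 1 2 3
Walk LF starting at row 1, prepending L[row]:
  step 1: row=1, L[1]='$', prepend. Next row=LF[1]=0
  step 2: row=0, L[0]='r', prepend. Next row=LF[0]=4
  step 3: row=4, L[4]='p', prepend. Next row=LF[4]=3
  step 4: row=3, L[3]='p', prepend. Next row=LF[3]=2
  step 5: row=2, L[2]='p', prepend. Next row=LF[2]=1
Reversed output: pppr$

Answer: pppr$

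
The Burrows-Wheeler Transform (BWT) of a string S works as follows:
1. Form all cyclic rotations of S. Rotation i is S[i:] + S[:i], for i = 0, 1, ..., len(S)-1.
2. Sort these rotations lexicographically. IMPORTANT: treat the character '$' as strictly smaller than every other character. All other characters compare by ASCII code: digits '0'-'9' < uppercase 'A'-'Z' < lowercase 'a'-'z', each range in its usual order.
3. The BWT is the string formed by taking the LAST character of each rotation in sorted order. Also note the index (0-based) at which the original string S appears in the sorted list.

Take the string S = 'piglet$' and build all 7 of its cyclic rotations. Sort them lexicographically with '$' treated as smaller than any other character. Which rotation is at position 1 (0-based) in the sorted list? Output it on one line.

All 7 rotations (rotation i = S[i:]+S[:i]):
  rot[0] = piglet$
  rot[1] = iglet$p
  rot[2] = glet$pi
  rot[3] = let$pig
  rot[4] = et$pigl
  rot[5] = t$pigle
  rot[6] = $piglet
Sorted (with $ < everything):
  sorted[0] = $piglet
  sorted[1] = et$pigl
  sorted[2] = glet$pi
  sorted[3] = iglet$p
  sorted[4] = let$pig
  sorted[5] = piglet$
  sorted[6] = t$pigle
sorted[1] = et$pigl

Answer: et$pigl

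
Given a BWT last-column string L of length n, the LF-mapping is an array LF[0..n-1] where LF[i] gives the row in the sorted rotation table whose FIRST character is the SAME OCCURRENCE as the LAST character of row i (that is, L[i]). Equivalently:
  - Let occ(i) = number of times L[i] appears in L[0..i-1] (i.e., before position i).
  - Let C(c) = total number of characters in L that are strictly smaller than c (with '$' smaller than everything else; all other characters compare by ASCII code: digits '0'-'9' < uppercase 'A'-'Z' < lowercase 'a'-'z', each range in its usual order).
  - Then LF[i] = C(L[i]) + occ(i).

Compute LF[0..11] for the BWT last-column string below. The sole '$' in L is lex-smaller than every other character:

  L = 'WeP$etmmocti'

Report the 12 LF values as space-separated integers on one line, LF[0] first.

Char counts: '$':1, 'P':1, 'W':1, 'c':1, 'e':2, 'i':1, 'm':2, 'o':1, 't':2
C (first-col start): C('$')=0, C('P')=1, C('W')=2, C('c')=3, C('e')=4, C('i')=6, C('m')=7, C('o')=9, C('t')=10
L[0]='W': occ=0, LF[0]=C('W')+0=2+0=2
L[1]='e': occ=0, LF[1]=C('e')+0=4+0=4
L[2]='P': occ=0, LF[2]=C('P')+0=1+0=1
L[3]='$': occ=0, LF[3]=C('$')+0=0+0=0
L[4]='e': occ=1, LF[4]=C('e')+1=4+1=5
L[5]='t': occ=0, LF[5]=C('t')+0=10+0=10
L[6]='m': occ=0, LF[6]=C('m')+0=7+0=7
L[7]='m': occ=1, LF[7]=C('m')+1=7+1=8
L[8]='o': occ=0, LF[8]=C('o')+0=9+0=9
L[9]='c': occ=0, LF[9]=C('c')+0=3+0=3
L[10]='t': occ=1, LF[10]=C('t')+1=10+1=11
L[11]='i': occ=0, LF[11]=C('i')+0=6+0=6

Answer: 2 4 1 0 5 10 7 8 9 3 11 6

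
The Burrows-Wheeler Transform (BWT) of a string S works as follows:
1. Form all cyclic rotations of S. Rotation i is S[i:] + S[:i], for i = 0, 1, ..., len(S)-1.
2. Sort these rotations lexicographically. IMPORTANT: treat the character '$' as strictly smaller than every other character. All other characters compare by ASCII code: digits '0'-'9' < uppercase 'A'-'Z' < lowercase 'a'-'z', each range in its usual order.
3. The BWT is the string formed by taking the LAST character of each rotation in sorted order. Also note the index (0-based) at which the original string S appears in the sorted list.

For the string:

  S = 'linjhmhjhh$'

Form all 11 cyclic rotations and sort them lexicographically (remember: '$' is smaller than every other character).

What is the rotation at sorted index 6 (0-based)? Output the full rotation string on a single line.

Answer: jhh$linjhmh

Derivation:
All 11 rotations (rotation i = S[i:]+S[:i]):
  rot[0] = linjhmhjhh$
  rot[1] = injhmhjhh$l
  rot[2] = njhmhjhh$li
  rot[3] = jhmhjhh$lin
  rot[4] = hmhjhh$linj
  rot[5] = mhjhh$linjh
  rot[6] = hjhh$linjhm
  rot[7] = jhh$linjhmh
  rot[8] = hh$linjhmhj
  rot[9] = h$linjhmhjh
  rot[10] = $linjhmhjhh
Sorted (with $ < everything):
  sorted[0] = $linjhmhjhh
  sorted[1] = h$linjhmhjh
  sorted[2] = hh$linjhmhj
  sorted[3] = hjhh$linjhm
  sorted[4] = hmhjhh$linj
  sorted[5] = injhmhjhh$l
  sorted[6] = jhh$linjhmh
  sorted[7] = jhmhjhh$lin
  sorted[8] = linjhmhjhh$
  sorted[9] = mhjhh$linjh
  sorted[10] = njhmhjhh$li
sorted[6] = jhh$linjhmh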